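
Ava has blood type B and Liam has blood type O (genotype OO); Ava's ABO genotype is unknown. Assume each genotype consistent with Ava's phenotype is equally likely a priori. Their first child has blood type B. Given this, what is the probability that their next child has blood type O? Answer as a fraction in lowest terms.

1/6

Possible genotypes: Ava ∈ {BB, BO}; Liam ∈ {OO}.
Weight each parental genotype pair by prior × P(type-B child):
  BB × OO: posterior weight 2/3; P(next child type O) = 0.
  BO × OO: posterior weight 1/3; P(next child type O) = 1/2.
Weighted sum = 1/6.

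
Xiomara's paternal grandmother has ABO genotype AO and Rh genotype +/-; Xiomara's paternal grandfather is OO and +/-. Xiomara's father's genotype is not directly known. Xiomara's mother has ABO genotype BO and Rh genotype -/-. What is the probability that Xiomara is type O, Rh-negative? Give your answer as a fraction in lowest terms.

Xiomara's father's ABO genotype from AO × OO: 1/2 AO, 1/2 OO.
Crossing each possibility with the mother BO and summing P(type O): 1/2·1/4 + 1/2·1/2 = 3/8.
Similarly for Rh via the father's Rh distribution: P(Rh-) = 1/2.
Independent loci: 3/8 × 1/2 = 3/16.

3/16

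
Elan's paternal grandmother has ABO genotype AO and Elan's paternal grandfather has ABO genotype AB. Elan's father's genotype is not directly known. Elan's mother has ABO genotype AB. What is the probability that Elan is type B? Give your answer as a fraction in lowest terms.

1/4

Elan's father's ABO genotype from AO × AB: 1/4 AA, 1/4 AB, 1/4 AO, 1/4 BO.
Crossing each possibility with the mother AB and summing P(type B): 1/4·0 + 1/4·1/4 + 1/4·1/4 + 1/4·1/2 = 1/4.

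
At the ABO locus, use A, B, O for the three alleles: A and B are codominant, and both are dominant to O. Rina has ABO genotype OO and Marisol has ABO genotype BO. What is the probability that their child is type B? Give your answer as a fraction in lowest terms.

1/2

ABO cross OO × BO → offspring phenotypes: 1/2 O, 1/2 B.
So P(type B) = 1/2.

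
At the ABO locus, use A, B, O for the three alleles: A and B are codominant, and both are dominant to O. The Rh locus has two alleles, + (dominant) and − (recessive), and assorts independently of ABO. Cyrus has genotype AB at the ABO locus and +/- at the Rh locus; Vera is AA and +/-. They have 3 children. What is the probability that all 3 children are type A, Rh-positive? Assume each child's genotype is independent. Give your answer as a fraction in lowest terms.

27/512

ABO cross AB × AA → 1/2 A, 1/2 AB.
Rh cross +/- × +/- → 3/4 Rh+, 1/4 Rh-; so P(type A, Rh-positive) = 1/2 × 3/4 = 3/8 per child.
All 3 independent: (3/8)^3 = 27/512.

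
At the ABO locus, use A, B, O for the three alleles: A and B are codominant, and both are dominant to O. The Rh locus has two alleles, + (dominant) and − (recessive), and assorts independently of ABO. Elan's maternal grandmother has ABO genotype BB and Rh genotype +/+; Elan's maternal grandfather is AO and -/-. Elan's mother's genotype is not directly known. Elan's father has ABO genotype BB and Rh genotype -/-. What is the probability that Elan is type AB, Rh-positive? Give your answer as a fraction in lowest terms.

1/8

Elan's mother's ABO genotype from BB × AO: 1/2 AB, 1/2 BO.
Crossing each possibility with the father BB and summing P(type AB): 1/2·1/2 + 1/2·0 = 1/4.
Similarly for Rh via the mother's Rh distribution: P(Rh+) = 1/2.
Independent loci: 1/4 × 1/2 = 1/8.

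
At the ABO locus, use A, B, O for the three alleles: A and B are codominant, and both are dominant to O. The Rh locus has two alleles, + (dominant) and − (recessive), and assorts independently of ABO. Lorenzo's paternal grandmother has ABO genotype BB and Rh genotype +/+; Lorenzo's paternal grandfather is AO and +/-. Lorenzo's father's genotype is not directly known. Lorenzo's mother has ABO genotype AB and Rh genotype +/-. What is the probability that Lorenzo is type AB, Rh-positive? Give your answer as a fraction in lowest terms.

Lorenzo's father's ABO genotype from BB × AO: 1/2 AB, 1/2 BO.
Crossing each possibility with the mother AB and summing P(type AB): 1/2·1/2 + 1/2·1/4 = 3/8.
Similarly for Rh via the father's Rh distribution: P(Rh+) = 7/8.
Independent loci: 3/8 × 7/8 = 21/64.

21/64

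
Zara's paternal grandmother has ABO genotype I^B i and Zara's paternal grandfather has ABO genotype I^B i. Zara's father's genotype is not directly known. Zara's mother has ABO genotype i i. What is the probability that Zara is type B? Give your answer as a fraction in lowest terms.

1/2

Zara's father's ABO genotype from I^B i × I^B i: 1/4 I^B I^B, 1/2 I^B i, 1/4 i i.
Crossing each possibility with the mother i i and summing P(type B): 1/4·1 + 1/2·1/2 + 1/4·0 = 1/2.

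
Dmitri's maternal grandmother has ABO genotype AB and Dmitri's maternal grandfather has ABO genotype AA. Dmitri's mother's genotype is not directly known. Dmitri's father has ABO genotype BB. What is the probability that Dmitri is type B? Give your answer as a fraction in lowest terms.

1/4

Dmitri's mother's ABO genotype from AB × AA: 1/2 AA, 1/2 AB.
Crossing each possibility with the father BB and summing P(type B): 1/2·0 + 1/2·1/2 = 1/4.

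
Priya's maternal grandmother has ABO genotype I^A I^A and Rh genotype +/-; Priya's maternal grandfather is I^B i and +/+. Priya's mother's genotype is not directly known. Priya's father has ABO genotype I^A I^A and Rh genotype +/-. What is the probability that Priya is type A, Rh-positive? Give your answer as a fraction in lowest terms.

Priya's mother's ABO genotype from I^A I^A × I^B i: 1/2 I^A I^B, 1/2 I^A i.
Crossing each possibility with the father I^A I^A and summing P(type A): 1/2·1/2 + 1/2·1 = 3/4.
Similarly for Rh via the mother's Rh distribution: P(Rh+) = 7/8.
Independent loci: 3/4 × 7/8 = 21/32.

21/32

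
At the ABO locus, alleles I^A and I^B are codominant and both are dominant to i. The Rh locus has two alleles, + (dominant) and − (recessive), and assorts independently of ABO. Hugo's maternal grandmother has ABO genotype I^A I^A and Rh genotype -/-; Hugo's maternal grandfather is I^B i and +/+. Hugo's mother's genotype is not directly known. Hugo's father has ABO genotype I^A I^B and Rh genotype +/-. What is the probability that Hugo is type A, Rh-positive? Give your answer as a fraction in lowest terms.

Hugo's mother's ABO genotype from I^A I^A × I^B i: 1/2 I^A I^B, 1/2 I^A i.
Crossing each possibility with the father I^A I^B and summing P(type A): 1/2·1/4 + 1/2·1/2 = 3/8.
Similarly for Rh via the mother's Rh distribution: P(Rh+) = 3/4.
Independent loci: 3/8 × 3/4 = 9/32.

9/32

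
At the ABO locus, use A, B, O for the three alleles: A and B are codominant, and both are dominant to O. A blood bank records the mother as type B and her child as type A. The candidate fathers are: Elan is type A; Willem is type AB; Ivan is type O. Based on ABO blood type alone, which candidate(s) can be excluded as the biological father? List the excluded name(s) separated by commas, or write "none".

A candidate is excluded only if no genotype consistent with his phenotype could produce a type A child with a type B mother.
Ivan (type O): no genotype consistent with that phenotype can produce a type-A child with a type-B mother.

Ivan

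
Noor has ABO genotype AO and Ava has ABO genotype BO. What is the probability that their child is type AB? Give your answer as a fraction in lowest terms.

ABO cross AO × BO → offspring phenotypes: 1/4 O, 1/4 A, 1/4 B, 1/4 AB.
So P(type AB) = 1/4.

1/4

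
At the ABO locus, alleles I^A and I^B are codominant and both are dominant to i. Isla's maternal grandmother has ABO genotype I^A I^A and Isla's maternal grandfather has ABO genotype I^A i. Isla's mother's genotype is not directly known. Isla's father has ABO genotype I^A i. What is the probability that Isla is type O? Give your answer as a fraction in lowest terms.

Isla's mother's ABO genotype from I^A I^A × I^A i: 1/2 I^A I^A, 1/2 I^A i.
Crossing each possibility with the father I^A i and summing P(type O): 1/2·0 + 1/2·1/4 = 1/8.

1/8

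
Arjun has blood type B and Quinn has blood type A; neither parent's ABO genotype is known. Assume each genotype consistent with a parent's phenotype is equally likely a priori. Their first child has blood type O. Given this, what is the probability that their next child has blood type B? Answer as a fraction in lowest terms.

Possible genotypes: Arjun ∈ {BB, BO}; Quinn ∈ {AA, AO}.
Weight each parental genotype pair by prior × P(type-O child):
  BO × AO: posterior weight 1; P(next child type B) = 1/4.
Weighted sum = 1/4.

1/4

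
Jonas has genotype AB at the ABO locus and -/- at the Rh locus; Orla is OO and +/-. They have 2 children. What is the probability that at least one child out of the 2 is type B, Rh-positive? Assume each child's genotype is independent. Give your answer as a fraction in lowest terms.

7/16

ABO cross AB × OO → 1/2 A, 1/2 B.
Rh cross -/- × +/- → 1/2 Rh+, 1/2 Rh-; so P(type B, Rh-positive) = 1/2 × 1/2 = 1/4 per child.
P(none) = (3/4)^2 = 9/16; P(at least one) = 1 − 9/16 = 7/16.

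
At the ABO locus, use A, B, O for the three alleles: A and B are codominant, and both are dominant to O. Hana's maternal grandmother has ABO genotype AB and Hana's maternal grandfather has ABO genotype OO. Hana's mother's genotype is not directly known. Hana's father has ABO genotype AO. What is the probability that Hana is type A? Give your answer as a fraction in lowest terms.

1/2

Hana's mother's ABO genotype from AB × OO: 1/2 AO, 1/2 BO.
Crossing each possibility with the father AO and summing P(type A): 1/2·3/4 + 1/2·1/4 = 1/2.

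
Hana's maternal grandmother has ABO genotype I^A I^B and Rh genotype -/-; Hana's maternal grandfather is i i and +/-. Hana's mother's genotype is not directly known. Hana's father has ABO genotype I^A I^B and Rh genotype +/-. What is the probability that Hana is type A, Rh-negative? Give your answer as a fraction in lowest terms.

Hana's mother's ABO genotype from I^A I^B × i i: 1/2 I^A i, 1/2 I^B i.
Crossing each possibility with the father I^A I^B and summing P(type A): 1/2·1/2 + 1/2·1/4 = 3/8.
Similarly for Rh via the mother's Rh distribution: P(Rh-) = 3/8.
Independent loci: 3/8 × 3/8 = 9/64.

9/64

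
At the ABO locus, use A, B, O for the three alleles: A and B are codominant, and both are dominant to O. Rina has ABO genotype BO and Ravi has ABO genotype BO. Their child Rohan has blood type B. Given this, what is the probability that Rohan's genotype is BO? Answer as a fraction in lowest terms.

Cross BO × BO → 1/4 BB, 1/2 BO, 1/4 OO.
Type-B genotypes among offspring: BB (1/4), BO (1/2); total 3/4.
P(BO | type B) = (1/2) / (3/4) = 2/3.

2/3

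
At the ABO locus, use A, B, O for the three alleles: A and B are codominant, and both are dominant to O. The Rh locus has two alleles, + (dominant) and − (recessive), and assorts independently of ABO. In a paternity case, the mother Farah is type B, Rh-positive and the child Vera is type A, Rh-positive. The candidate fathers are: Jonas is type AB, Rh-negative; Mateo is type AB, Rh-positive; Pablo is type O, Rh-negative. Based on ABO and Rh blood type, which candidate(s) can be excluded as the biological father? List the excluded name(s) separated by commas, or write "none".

A candidate is excluded only if no genotype consistent with his phenotype could produce a type A, Rh-positive child with a type B, Rh-positive mother.
Pablo (type O, Rh-): no genotype consistent with that phenotype can produce a type-A Rh+ child with a type-B mother.

Pablo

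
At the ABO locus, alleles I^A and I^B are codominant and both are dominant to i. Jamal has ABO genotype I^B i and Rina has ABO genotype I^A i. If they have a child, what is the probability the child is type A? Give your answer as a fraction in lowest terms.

1/4

ABO cross I^B i × I^A i → offspring phenotypes: 1/4 O, 1/4 A, 1/4 B, 1/4 AB.
So P(type A) = 1/4.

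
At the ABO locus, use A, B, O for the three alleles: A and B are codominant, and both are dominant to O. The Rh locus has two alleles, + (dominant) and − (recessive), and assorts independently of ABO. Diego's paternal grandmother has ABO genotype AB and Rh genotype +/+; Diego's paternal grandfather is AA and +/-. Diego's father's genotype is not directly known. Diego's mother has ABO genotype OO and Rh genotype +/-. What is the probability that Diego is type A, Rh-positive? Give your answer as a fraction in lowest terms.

Diego's father's ABO genotype from AB × AA: 1/2 AA, 1/2 AB.
Crossing each possibility with the mother OO and summing P(type A): 1/2·1 + 1/2·1/2 = 3/4.
Similarly for Rh via the father's Rh distribution: P(Rh+) = 7/8.
Independent loci: 3/4 × 7/8 = 21/32.

21/32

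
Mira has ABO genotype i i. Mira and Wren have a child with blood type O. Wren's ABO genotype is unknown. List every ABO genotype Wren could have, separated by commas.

For each candidate genotype of Wren, check whether crossing it with i i can produce every observed child phenotype.
  I^A I^A → possible child types {A} ✗
  I^A I^B → possible child types {A, B} ✗
  I^A i → possible child types {O, A} ✓
  I^B I^B → possible child types {B} ✗
  I^B i → possible child types {O, B} ✓
  i i → possible child types {O} ✓

I^A i, I^B i, i i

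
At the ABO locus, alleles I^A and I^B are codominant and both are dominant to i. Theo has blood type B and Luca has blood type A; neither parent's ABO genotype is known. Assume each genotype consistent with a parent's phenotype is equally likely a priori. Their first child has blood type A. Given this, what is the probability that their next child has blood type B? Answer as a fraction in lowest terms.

Possible genotypes: Theo ∈ {I^B I^B, I^B i}; Luca ∈ {I^A I^A, I^A i}.
Weight each parental genotype pair by prior × P(type-A child):
  I^B i × I^A I^A: posterior weight 2/3; P(next child type B) = 0.
  I^B i × I^A i: posterior weight 1/3; P(next child type B) = 1/4.
Weighted sum = 1/12.

1/12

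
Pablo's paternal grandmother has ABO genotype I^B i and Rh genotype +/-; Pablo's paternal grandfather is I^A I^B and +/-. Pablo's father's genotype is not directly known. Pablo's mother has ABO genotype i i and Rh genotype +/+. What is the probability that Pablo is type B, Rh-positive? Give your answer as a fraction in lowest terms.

Pablo's father's ABO genotype from I^B i × I^A I^B: 1/4 I^A I^B, 1/4 I^A i, 1/4 I^B I^B, 1/4 I^B i.
Crossing each possibility with the mother i i and summing P(type B): 1/4·1/2 + 1/4·0 + 1/4·1 + 1/4·1/2 = 1/2.
Similarly for Rh via the father's Rh distribution: P(Rh+) = 1.
Independent loci: 1/2 × 1 = 1/2.

1/2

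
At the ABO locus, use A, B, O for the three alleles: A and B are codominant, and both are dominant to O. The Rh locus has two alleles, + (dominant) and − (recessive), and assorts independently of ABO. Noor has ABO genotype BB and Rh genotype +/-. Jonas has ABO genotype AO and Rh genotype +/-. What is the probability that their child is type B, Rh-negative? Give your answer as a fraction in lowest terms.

1/8

ABO cross BB × AO → offspring phenotypes: 1/2 B, 1/2 AB.
Rh cross +/- × +/- → 3/4 Rh+, 1/4 Rh-.
Independent loci: P(type B, Rh-negative) = 1/2 × 1/4 = 1/8.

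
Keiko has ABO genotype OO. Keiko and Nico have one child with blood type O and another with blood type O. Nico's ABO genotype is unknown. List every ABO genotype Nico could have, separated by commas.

For each candidate genotype of Nico, check whether crossing it with OO can produce every observed child phenotype.
  AA → possible child types {A} ✗
  AB → possible child types {A, B} ✗
  AO → possible child types {O, A} ✓
  BB → possible child types {B} ✗
  BO → possible child types {O, B} ✓
  OO → possible child types {O} ✓

AO, BO, OO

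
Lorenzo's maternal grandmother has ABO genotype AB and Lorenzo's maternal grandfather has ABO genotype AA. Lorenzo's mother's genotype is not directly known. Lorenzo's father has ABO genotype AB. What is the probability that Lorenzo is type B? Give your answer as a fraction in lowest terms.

Lorenzo's mother's ABO genotype from AB × AA: 1/2 AA, 1/2 AB.
Crossing each possibility with the father AB and summing P(type B): 1/2·0 + 1/2·1/4 = 1/8.

1/8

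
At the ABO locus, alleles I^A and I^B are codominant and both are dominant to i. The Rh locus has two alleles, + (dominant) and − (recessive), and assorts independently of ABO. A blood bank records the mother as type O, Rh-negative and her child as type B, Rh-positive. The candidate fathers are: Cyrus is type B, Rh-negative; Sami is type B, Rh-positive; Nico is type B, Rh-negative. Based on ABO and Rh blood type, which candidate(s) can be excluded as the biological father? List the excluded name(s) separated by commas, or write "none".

Cyrus, Nico

A candidate is excluded only if no genotype consistent with his phenotype could produce a type B, Rh-positive child with a type O, Rh-negative mother.
Cyrus (type B, Rh-): no genotype consistent with that phenotype can produce a type-B Rh+ child with a type-O mother.
Nico (type B, Rh-): no genotype consistent with that phenotype can produce a type-B Rh+ child with a type-O mother.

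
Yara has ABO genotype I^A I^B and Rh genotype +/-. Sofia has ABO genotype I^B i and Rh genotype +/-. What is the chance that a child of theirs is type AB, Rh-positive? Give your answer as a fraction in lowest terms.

3/16

ABO cross I^A I^B × I^B i → offspring phenotypes: 1/4 A, 1/2 B, 1/4 AB.
Rh cross +/- × +/- → 3/4 Rh+, 1/4 Rh-.
Independent loci: P(type AB, Rh-positive) = 1/4 × 3/4 = 3/16.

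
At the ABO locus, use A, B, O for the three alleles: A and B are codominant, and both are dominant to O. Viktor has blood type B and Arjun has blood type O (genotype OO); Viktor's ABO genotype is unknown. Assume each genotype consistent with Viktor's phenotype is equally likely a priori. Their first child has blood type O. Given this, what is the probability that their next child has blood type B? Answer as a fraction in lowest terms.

Possible genotypes: Viktor ∈ {BB, BO}; Arjun ∈ {OO}.
Weight each parental genotype pair by prior × P(type-O child):
  BO × OO: posterior weight 1; P(next child type B) = 1/2.
Weighted sum = 1/2.

1/2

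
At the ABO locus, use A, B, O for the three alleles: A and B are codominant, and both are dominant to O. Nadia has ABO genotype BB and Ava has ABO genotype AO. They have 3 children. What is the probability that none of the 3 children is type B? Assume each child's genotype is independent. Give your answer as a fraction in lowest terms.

1/8

ABO cross BB × AO → 1/2 B, 1/2 AB.
So P(type B) = 1/2 per child.
P(not type B) = 1/2 for one child; (1/2)^3 = 1/8.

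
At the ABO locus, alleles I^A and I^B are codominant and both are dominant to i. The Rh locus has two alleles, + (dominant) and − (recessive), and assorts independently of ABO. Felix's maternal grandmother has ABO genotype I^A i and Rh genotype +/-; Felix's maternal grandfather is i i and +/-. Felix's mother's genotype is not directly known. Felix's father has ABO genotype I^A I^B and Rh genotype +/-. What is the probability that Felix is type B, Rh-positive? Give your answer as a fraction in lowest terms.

Felix's mother's ABO genotype from I^A i × i i: 1/2 I^A i, 1/2 i i.
Crossing each possibility with the father I^A I^B and summing P(type B): 1/2·1/4 + 1/2·1/2 = 3/8.
Similarly for Rh via the mother's Rh distribution: P(Rh+) = 3/4.
Independent loci: 3/8 × 3/4 = 9/32.

9/32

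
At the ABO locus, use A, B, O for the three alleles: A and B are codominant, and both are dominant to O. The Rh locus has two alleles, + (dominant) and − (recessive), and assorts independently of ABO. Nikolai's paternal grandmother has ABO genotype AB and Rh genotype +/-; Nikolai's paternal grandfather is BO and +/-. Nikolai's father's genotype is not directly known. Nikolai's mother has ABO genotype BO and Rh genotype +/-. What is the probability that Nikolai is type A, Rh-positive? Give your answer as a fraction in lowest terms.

3/32

Nikolai's father's ABO genotype from AB × BO: 1/4 AB, 1/4 AO, 1/4 BB, 1/4 BO.
Crossing each possibility with the mother BO and summing P(type A): 1/4·1/4 + 1/4·1/4 + 1/4·0 + 1/4·0 = 1/8.
Similarly for Rh via the father's Rh distribution: P(Rh+) = 3/4.
Independent loci: 1/8 × 3/4 = 3/32.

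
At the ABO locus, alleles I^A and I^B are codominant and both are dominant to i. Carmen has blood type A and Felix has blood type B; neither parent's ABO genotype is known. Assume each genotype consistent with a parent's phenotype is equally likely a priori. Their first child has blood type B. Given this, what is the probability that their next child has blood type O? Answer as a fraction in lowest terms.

Possible genotypes: Carmen ∈ {I^A I^A, I^A i}; Felix ∈ {I^B I^B, I^B i}.
Weight each parental genotype pair by prior × P(type-B child):
  I^A i × I^B I^B: posterior weight 2/3; P(next child type O) = 0.
  I^A i × I^B i: posterior weight 1/3; P(next child type O) = 1/4.
Weighted sum = 1/12.

1/12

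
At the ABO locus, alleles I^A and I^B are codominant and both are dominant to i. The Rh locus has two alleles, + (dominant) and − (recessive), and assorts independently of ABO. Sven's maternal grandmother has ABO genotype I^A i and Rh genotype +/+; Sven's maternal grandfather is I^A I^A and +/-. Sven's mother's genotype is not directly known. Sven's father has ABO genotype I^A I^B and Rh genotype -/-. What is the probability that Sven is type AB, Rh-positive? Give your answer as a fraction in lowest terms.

Sven's mother's ABO genotype from I^A i × I^A I^A: 1/2 I^A I^A, 1/2 I^A i.
Crossing each possibility with the father I^A I^B and summing P(type AB): 1/2·1/2 + 1/2·1/4 = 3/8.
Similarly for Rh via the mother's Rh distribution: P(Rh+) = 3/4.
Independent loci: 3/8 × 3/4 = 9/32.

9/32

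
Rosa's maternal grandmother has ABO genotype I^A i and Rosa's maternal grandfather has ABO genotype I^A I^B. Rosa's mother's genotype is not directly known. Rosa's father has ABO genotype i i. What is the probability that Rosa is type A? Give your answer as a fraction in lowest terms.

Rosa's mother's ABO genotype from I^A i × I^A I^B: 1/4 I^A I^A, 1/4 I^A I^B, 1/4 I^A i, 1/4 I^B i.
Crossing each possibility with the father i i and summing P(type A): 1/4·1 + 1/4·1/2 + 1/4·1/2 + 1/4·0 = 1/2.

1/2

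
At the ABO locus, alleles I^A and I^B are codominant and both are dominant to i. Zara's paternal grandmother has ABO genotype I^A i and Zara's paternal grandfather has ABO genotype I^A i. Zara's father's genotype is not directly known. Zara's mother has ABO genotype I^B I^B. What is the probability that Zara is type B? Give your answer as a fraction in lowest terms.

1/2

Zara's father's ABO genotype from I^A i × I^A i: 1/4 I^A I^A, 1/2 I^A i, 1/4 i i.
Crossing each possibility with the mother I^B I^B and summing P(type B): 1/4·0 + 1/2·1/2 + 1/4·1 = 1/2.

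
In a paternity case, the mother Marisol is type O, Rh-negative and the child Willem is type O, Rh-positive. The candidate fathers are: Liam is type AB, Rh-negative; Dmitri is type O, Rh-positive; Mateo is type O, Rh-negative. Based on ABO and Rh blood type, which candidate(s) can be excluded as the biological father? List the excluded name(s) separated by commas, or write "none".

Liam, Mateo

A candidate is excluded only if no genotype consistent with his phenotype could produce a type O, Rh-positive child with a type O, Rh-negative mother.
Liam (type AB, Rh-): no genotype consistent with that phenotype can produce a type-O Rh+ child with a type-O mother.
Mateo (type O, Rh-): no genotype consistent with that phenotype can produce a type-O Rh+ child with a type-O mother.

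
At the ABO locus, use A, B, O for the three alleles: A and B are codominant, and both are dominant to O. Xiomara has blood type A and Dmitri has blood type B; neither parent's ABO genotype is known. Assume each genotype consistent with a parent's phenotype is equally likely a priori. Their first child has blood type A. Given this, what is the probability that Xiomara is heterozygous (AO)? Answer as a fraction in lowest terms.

Possible genotypes: Xiomara ∈ {AA, AO}; Dmitri ∈ {BB, BO}.
Weight each parental genotype pair by prior × P(type-A child):
  AA × BO: posterior weight 2/3.
  AO × BO: posterior weight 1/3.
Sum the posterior weight over pairs where Xiomara is AO: 1/3.

1/3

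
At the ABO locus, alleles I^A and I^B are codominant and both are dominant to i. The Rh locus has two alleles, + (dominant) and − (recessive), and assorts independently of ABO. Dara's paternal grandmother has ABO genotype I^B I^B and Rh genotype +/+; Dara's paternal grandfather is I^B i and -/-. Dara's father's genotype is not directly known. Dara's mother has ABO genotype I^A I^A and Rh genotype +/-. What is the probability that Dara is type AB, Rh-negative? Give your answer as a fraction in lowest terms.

3/16

Dara's father's ABO genotype from I^B I^B × I^B i: 1/2 I^B I^B, 1/2 I^B i.
Crossing each possibility with the mother I^A I^A and summing P(type AB): 1/2·1 + 1/2·1/2 = 3/4.
Similarly for Rh via the father's Rh distribution: P(Rh-) = 1/4.
Independent loci: 3/4 × 1/4 = 3/16.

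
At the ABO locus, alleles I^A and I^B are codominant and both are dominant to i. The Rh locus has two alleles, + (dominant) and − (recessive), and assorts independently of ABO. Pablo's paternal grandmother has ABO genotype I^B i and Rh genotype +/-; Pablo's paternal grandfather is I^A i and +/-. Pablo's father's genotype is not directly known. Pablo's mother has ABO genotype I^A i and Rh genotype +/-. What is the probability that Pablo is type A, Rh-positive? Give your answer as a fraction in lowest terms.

Pablo's father's ABO genotype from I^B i × I^A i: 1/4 I^A I^B, 1/4 I^A i, 1/4 I^B i, 1/4 i i.
Crossing each possibility with the mother I^A i and summing P(type A): 1/4·1/2 + 1/4·3/4 + 1/4·1/4 + 1/4·1/2 = 1/2.
Similarly for Rh via the father's Rh distribution: P(Rh+) = 3/4.
Independent loci: 1/2 × 3/4 = 3/8.

3/8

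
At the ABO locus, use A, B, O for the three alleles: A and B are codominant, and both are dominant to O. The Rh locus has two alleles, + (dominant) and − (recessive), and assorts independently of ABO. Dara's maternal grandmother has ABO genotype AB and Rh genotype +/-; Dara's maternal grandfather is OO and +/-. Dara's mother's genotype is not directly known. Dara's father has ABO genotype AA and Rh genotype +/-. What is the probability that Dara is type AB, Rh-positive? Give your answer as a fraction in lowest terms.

3/16

Dara's mother's ABO genotype from AB × OO: 1/2 AO, 1/2 BO.
Crossing each possibility with the father AA and summing P(type AB): 1/2·0 + 1/2·1/2 = 1/4.
Similarly for Rh via the mother's Rh distribution: P(Rh+) = 3/4.
Independent loci: 1/4 × 3/4 = 3/16.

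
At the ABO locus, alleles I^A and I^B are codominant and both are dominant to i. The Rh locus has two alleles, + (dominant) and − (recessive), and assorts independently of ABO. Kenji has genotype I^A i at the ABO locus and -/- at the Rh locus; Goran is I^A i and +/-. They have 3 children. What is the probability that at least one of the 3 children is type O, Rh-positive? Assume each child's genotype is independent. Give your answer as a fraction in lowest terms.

169/512

ABO cross I^A i × I^A i → 1/4 O, 3/4 A.
Rh cross -/- × +/- → 1/2 Rh+, 1/2 Rh-; so P(type O, Rh-positive) = 1/4 × 1/2 = 1/8 per child.
P(none) = (7/8)^3 = 343/512; P(at least one) = 1 − 343/512 = 169/512.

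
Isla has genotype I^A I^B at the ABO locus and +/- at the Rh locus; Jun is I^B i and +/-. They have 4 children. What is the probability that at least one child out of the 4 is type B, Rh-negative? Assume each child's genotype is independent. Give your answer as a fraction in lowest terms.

1695/4096

ABO cross I^A I^B × I^B i → 1/4 A, 1/2 B, 1/4 AB.
Rh cross +/- × +/- → 3/4 Rh+, 1/4 Rh-; so P(type B, Rh-negative) = 1/2 × 1/4 = 1/8 per child.
P(none) = (7/8)^4 = 2401/4096; P(at least one) = 1 − 2401/4096 = 1695/4096.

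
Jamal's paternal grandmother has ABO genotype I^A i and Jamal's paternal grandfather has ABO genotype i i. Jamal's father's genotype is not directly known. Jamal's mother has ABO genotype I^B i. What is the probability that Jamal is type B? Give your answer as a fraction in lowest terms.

Jamal's father's ABO genotype from I^A i × i i: 1/2 I^A i, 1/2 i i.
Crossing each possibility with the mother I^B i and summing P(type B): 1/2·1/4 + 1/2·1/2 = 3/8.

3/8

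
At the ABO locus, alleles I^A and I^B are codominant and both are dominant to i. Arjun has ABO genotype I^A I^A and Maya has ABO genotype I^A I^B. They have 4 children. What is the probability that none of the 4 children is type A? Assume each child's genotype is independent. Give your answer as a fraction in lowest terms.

ABO cross I^A I^A × I^A I^B → 1/2 A, 1/2 AB.
So P(type A) = 1/2 per child.
P(not type A) = 1/2 for one child; (1/2)^4 = 1/16.

1/16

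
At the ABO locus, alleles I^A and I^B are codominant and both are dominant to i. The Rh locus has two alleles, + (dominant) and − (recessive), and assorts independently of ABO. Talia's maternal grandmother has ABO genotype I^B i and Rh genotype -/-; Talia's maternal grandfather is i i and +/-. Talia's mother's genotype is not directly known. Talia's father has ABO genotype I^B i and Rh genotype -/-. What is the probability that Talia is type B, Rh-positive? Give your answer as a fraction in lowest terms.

5/32

Talia's mother's ABO genotype from I^B i × i i: 1/2 I^B i, 1/2 i i.
Crossing each possibility with the father I^B i and summing P(type B): 1/2·3/4 + 1/2·1/2 = 5/8.
Similarly for Rh via the mother's Rh distribution: P(Rh+) = 1/4.
Independent loci: 5/8 × 1/4 = 5/32.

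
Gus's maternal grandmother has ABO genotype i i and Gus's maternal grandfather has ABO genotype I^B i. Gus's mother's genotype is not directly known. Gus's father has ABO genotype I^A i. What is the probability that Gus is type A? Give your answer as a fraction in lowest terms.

Gus's mother's ABO genotype from i i × I^B i: 1/2 I^B i, 1/2 i i.
Crossing each possibility with the father I^A i and summing P(type A): 1/2·1/4 + 1/2·1/2 = 3/8.

3/8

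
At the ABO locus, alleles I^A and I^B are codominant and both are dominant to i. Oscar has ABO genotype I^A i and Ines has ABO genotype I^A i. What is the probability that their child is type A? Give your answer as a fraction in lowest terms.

ABO cross I^A i × I^A i → offspring phenotypes: 1/4 O, 3/4 A.
So P(type A) = 3/4.

3/4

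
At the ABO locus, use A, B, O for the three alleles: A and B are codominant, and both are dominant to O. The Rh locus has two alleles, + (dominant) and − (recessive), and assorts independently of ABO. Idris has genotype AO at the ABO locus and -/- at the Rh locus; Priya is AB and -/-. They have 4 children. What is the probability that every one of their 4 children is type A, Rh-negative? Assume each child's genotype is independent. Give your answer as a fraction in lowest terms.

ABO cross AO × AB → 1/2 A, 1/4 B, 1/4 AB.
Rh cross -/- × -/- → 1 Rh-; so P(type A, Rh-negative) = 1/2 × 1 = 1/2 per child.
All 4 independent: (1/2)^4 = 1/16.

1/16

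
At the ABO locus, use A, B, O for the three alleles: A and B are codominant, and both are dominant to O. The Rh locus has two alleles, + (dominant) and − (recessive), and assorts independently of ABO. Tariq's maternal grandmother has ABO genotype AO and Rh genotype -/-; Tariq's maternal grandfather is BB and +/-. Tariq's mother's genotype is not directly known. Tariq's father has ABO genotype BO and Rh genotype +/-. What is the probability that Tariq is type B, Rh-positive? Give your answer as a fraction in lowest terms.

Tariq's mother's ABO genotype from AO × BB: 1/2 AB, 1/2 BO.
Crossing each possibility with the father BO and summing P(type B): 1/2·1/2 + 1/2·3/4 = 5/8.
Similarly for Rh via the mother's Rh distribution: P(Rh+) = 5/8.
Independent loci: 5/8 × 5/8 = 25/64.

25/64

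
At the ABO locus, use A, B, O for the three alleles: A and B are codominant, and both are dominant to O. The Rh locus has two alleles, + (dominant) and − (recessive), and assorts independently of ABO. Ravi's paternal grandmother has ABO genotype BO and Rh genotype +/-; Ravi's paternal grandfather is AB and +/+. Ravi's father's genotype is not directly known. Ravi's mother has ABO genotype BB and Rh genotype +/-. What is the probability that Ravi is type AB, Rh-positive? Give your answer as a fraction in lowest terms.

Ravi's father's ABO genotype from BO × AB: 1/4 AB, 1/4 AO, 1/4 BB, 1/4 BO.
Crossing each possibility with the mother BB and summing P(type AB): 1/4·1/2 + 1/4·1/2 + 1/4·0 + 1/4·0 = 1/4.
Similarly for Rh via the father's Rh distribution: P(Rh+) = 7/8.
Independent loci: 1/4 × 7/8 = 7/32.

7/32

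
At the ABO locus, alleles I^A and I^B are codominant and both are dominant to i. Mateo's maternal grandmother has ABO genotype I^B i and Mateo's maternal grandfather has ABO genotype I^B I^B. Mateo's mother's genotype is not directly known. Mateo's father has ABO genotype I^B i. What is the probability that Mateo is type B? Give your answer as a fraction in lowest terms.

Mateo's mother's ABO genotype from I^B i × I^B I^B: 1/2 I^B I^B, 1/2 I^B i.
Crossing each possibility with the father I^B i and summing P(type B): 1/2·1 + 1/2·3/4 = 7/8.

7/8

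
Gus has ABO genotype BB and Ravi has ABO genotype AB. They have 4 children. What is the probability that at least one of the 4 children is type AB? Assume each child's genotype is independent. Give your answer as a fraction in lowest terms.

ABO cross BB × AB → 1/2 B, 1/2 AB.
So P(type AB) = 1/2 per child.
P(none) = (1/2)^4 = 1/16; P(at least one) = 1 − 1/16 = 15/16.

15/16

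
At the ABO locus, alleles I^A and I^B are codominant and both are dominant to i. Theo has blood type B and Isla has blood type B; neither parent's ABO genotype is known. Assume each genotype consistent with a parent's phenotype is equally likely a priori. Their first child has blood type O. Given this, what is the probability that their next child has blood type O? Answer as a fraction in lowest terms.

Possible genotypes: Theo ∈ {I^B I^B, I^B i}; Isla ∈ {I^B I^B, I^B i}.
Weight each parental genotype pair by prior × P(type-O child):
  I^B i × I^B i: posterior weight 1; P(next child type O) = 1/4.
Weighted sum = 1/4.

1/4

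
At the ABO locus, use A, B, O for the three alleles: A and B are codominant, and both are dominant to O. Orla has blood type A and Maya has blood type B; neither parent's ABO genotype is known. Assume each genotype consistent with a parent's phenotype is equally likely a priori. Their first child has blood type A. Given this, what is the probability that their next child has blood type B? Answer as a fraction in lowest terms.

1/12

Possible genotypes: Orla ∈ {AA, AO}; Maya ∈ {BB, BO}.
Weight each parental genotype pair by prior × P(type-A child):
  AA × BO: posterior weight 2/3; P(next child type B) = 0.
  AO × BO: posterior weight 1/3; P(next child type B) = 1/4.
Weighted sum = 1/12.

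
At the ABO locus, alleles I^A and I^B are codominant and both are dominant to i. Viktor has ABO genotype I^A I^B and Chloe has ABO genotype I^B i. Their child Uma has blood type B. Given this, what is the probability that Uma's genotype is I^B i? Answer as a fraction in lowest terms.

Cross I^A I^B × I^B i → 1/4 I^A I^B, 1/4 I^A i, 1/4 I^B I^B, 1/4 I^B i.
Type-B genotypes among offspring: I^B I^B (1/4), I^B i (1/4); total 1/2.
P(I^B i | type B) = (1/4) / (1/2) = 1/2.

1/2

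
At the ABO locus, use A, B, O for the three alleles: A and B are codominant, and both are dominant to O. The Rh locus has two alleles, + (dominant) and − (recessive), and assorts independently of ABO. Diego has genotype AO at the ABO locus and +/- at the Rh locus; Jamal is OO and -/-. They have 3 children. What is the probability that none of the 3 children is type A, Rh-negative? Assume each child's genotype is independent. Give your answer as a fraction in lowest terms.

ABO cross AO × OO → 1/2 O, 1/2 A.
Rh cross +/- × -/- → 1/2 Rh+, 1/2 Rh-; so P(type A, Rh-negative) = 1/2 × 1/2 = 1/4 per child.
P(not type A, Rh-negative) = 3/4 for one child; (3/4)^3 = 27/64.

27/64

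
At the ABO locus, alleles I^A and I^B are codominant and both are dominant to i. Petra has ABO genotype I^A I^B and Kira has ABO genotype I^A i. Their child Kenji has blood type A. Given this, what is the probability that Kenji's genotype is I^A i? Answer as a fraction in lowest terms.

Cross I^A I^B × I^A i → 1/4 I^A I^A, 1/4 I^A I^B, 1/4 I^A i, 1/4 I^B i.
Type-A genotypes among offspring: I^A I^A (1/4), I^A i (1/4); total 1/2.
P(I^A i | type A) = (1/4) / (1/2) = 1/2.

1/2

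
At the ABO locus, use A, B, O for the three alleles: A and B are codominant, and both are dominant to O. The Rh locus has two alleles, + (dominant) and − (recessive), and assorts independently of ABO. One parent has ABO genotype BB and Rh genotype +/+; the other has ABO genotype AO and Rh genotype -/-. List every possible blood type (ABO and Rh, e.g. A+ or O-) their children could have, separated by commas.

B+, AB+

Gametes from BB × AO give offspring ABO genotypes AB, BO, i.e. phenotypes B, AB.
Rh cross +/+ × -/- → phenotypes Rh+.
Combining independently: B+, AB+.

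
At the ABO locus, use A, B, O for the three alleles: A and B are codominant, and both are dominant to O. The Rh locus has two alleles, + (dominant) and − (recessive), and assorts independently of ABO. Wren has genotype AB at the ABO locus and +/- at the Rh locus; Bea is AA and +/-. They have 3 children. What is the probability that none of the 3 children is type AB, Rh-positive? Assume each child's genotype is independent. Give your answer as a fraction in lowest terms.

ABO cross AB × AA → 1/2 A, 1/2 AB.
Rh cross +/- × +/- → 3/4 Rh+, 1/4 Rh-; so P(type AB, Rh-positive) = 1/2 × 3/4 = 3/8 per child.
P(not type AB, Rh-positive) = 5/8 for one child; (5/8)^3 = 125/512.

125/512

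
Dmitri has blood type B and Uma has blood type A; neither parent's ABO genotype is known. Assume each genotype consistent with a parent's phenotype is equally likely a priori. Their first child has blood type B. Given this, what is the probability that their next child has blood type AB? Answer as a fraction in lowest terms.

5/12

Possible genotypes: Dmitri ∈ {BB, BO}; Uma ∈ {AA, AO}.
Weight each parental genotype pair by prior × P(type-B child):
  BB × AO: posterior weight 2/3; P(next child type AB) = 1/2.
  BO × AO: posterior weight 1/3; P(next child type AB) = 1/4.
Weighted sum = 5/12.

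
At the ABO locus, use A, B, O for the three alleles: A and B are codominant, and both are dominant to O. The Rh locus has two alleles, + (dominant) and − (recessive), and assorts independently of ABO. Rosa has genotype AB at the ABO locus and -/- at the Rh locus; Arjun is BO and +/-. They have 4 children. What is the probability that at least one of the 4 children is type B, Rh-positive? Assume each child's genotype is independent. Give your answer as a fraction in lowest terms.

ABO cross AB × BO → 1/4 A, 1/2 B, 1/4 AB.
Rh cross -/- × +/- → 1/2 Rh+, 1/2 Rh-; so P(type B, Rh-positive) = 1/2 × 1/2 = 1/4 per child.
P(none) = (3/4)^4 = 81/256; P(at least one) = 1 − 81/256 = 175/256.

175/256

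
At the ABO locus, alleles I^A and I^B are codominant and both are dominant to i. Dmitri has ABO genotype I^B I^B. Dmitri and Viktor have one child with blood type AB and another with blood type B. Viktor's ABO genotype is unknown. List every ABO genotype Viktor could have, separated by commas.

For each candidate genotype of Viktor, check whether crossing it with I^B I^B can produce every observed child phenotype.
  I^A I^A → possible child types {AB} ✗
  I^A I^B → possible child types {B, AB} ✓
  I^A i → possible child types {B, AB} ✓
  I^B I^B → possible child types {B} ✗
  I^B i → possible child types {B} ✗
  i i → possible child types {B} ✗

I^A I^B, I^A i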